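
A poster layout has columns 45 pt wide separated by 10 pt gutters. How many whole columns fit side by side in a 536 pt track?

9 columns

k columns need k·45 + (k−1)·10 = k·55 − 10.
k·55 − 10 ≤ 536 → k ≤ 546 / 55 ≈ 9.93, so k = 9.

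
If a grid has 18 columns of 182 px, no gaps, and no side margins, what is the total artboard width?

3276 px

Total width: 18·182 = 3276 px.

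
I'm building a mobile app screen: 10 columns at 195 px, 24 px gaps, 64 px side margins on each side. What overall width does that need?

2294 px

Artboard = 2·64 + 10·195 + 9·24 = 128 + 1950 + 216 = 2294 px.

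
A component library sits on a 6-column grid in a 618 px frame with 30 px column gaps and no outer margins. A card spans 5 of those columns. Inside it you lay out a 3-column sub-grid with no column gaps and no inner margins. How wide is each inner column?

170 px

6c + 5·30 = 618 → 6c = 468 → c = 78 px.
5-column span = 5·78 + 4·30 = 510 px.
510 / 3 = 170 px per column.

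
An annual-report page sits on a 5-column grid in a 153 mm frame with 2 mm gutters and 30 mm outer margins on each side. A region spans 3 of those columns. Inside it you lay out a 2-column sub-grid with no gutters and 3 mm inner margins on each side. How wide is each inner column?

24.5 mm

Inside the margins: 153 − 60 = 93 mm.
5 columns + 4 gutters: 5c + 4·2 = 93.
5c = 93 − 8 = 85, so c = 17 mm.
3-column span = 3·17 + 2·2 = 55 mm.
Inner content = 55 − 2·3 = 49 mm.
With no gutters, each column is 49/2 = 24.5 mm.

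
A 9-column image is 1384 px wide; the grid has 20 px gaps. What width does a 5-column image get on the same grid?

9c + 8·20 = 1384 → 9c = 1224 → c = 136 px.
5 columns plus 4 gaps: 680 + 80 = 760 px.

760 px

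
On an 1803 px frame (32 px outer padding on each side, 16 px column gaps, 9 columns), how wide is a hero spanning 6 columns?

Subtract both margins: 1803 − 2·32 = 1739 px.
9 columns + 8 column gaps: 9c + 8·16 = 1739.
9c = 1739 − 128 = 1611, so c = 179 px.
6 columns plus 5 column gaps: 1074 + 80 = 1154 px.

1154 px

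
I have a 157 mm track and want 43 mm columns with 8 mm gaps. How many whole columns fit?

k columns need k·43 + (k−1)·8 = k·51 − 8.
k·51 − 8 ≤ 157 → k ≤ 165 / 51 ≈ 3.24, so k = 3.

3 columns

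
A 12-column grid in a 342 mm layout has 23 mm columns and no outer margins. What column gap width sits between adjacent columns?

6 mm

12 columns take 12·23 = 276 mm; remaining 66 splits into 11 column gaps.
g = 66 / 11 = 6 mm.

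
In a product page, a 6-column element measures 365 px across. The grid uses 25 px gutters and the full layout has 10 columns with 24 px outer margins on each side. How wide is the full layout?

673 px

6c + 5·25 = 365 → 6c = 240 → c = 40 px.
Adding margins, columns and gutters: 48 + 400 + 225 = 673 px.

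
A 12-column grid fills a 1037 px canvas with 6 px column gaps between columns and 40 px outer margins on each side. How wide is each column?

74.25 px

Take off 80 px of margins, leaving 957 px.
12c + 11·6 = 957 → 12c = 891 → c = 74.25 px.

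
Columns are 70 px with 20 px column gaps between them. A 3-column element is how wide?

250 px

3-column span = 3·70 + 2·20 = 250 px.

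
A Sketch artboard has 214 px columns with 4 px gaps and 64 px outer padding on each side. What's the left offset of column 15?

3116 px

Each column+gutter stride is 218 px; 14 of them past the 64 px margin is 64 + 3052 = 3116 px.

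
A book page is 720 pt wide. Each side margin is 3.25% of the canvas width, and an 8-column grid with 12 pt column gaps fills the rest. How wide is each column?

73.65 pt

Margins: 3.25% × 720 = 23.4 pt each, so content = 720 − 46.8 = 673.2 pt.
673.2 − 7·12 = 589.2; ÷8 gives c = 73.65 pt.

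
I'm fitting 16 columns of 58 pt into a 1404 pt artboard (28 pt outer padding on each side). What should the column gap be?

Content width = 1404 − 2·28 = 1348 pt.
Columns use 928 pt, leaving 420 pt across 15 column gaps = 28 pt each.

28 pt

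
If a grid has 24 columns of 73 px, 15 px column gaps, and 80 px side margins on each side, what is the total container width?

Total width: 2·80 + 24·73 + 23·15 = 2257 px.

2257 px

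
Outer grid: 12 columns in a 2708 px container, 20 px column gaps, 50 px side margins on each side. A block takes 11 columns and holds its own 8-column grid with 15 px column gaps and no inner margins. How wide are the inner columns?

285.5 px

Inside the margins: 2708 − 100 = 2608 px.
2608 − 11·20 = 2388; ÷12 gives c = 199 px.
11-column span = 11·199 + 10·20 = 2389 px.
Subtracting 7 column gaps of 15 leaves 2284 for 8 columns, so d = 285.5 px.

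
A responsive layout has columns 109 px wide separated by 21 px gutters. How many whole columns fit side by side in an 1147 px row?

8 columns

Each extra column adds 109 + 21 = 130 px.
(1147 + 21) / 130 = 8.98, so 8 columns fit.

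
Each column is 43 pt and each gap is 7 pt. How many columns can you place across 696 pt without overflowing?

14 columns

14 columns: 14·43 + 13·7 = 693 pt ≤ 696.
15 columns: 743 pt > 696. So 14.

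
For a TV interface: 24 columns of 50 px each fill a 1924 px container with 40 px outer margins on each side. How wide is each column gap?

Take off 80 px of margins, leaving 1844 px.
Columns use 1200 px, leaving 644 px across 23 column gaps = 28 px each.

28 px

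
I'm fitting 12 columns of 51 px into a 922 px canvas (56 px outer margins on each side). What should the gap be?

18 px

Subtract both margins: 922 − 2·56 = 810 px.
Columns use 612 px, leaving 198 px across 11 gaps = 18 px each.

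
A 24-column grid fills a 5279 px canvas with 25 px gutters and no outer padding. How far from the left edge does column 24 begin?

24 columns + 23 gutters: 24c + 23·25 = 5279.
24c = 5279 − 575 = 4704, so c = 196 px.
Each column+gutter stride is 221 px; with no margin, 23 of them is 5083 px.

5083 px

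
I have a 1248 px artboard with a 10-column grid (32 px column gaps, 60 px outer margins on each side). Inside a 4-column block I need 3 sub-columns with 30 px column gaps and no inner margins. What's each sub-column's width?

Take off 120 px of margins, leaving 1128 px.
10 columns + 9 column gaps: 10c + 9·32 = 1128.
10c = 1128 − 288 = 840, so c = 84 px.
Span of 4: 4·84 + 3·32 = 336 + 96 = 432 px.
Subtracting 2 column gaps of 30 leaves 372 for 3 columns, so d = 124 px.

124 px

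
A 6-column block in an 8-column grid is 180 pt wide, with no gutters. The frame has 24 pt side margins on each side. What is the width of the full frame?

288 pt

6c = 180 → c = 30 pt.
Frame = 2·24 + 8·30 = 48 + 240 = 288 pt.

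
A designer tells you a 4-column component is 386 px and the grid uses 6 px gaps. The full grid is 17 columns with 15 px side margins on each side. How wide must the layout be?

1690 px

Subtracting 3 gaps of 6 leaves 368 for 4 columns, so c = 92 px.
Layout = 2·15 + 17·92 + 16·6 = 30 + 1564 + 96 = 1690 px.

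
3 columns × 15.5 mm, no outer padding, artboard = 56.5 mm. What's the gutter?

Columns use 46.5 mm, leaving 10 mm across 2 gutters = 5 mm each.

5 mm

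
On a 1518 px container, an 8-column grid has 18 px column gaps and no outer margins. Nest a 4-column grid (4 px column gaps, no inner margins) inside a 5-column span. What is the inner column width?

Subtracting 7 column gaps of 18 leaves 1392 for 8 columns, so c = 174 px.
5-column span = 5·174 + 4·18 = 942 px.
942 − 3·4 = 930; ÷4 gives d = 232.5 px.

232.5 px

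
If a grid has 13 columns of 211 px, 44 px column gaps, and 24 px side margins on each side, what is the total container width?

Adding margins, columns and gutters: 48 + 2743 + 528 = 3319 px.

3319 px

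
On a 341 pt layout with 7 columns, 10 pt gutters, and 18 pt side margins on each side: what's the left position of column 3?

Subtract both margins: 341 − 2·18 = 305 pt.
305 − 6·10 = 245; ÷7 gives c = 35 pt.
Each column+gutter stride is 45 pt; 2 of them past the 18 pt margin is 18 + 90 = 108 pt.

108 pt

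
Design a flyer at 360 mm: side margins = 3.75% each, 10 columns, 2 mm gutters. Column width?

Each margin = 3.75% of 360 = 13.5 mm; content = 360 − 2·13.5 = 333 mm.
Subtracting 9 gutters of 2 leaves 315 for 10 columns, so c = 31.5 mm.

31.5 mm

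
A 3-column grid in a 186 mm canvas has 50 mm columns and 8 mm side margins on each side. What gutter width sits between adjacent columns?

Take off 16 mm of margins, leaving 170 mm.
3·50 + 2g = 170 → 2g = 20 → g = 10 mm.

10 mm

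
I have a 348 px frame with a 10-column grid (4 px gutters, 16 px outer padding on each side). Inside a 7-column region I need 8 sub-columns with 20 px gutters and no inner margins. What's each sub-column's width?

10 px

Inside the margins: 348 − 32 = 316 px.
10 columns + 9 gutters: 10c + 9·4 = 316.
10c = 316 − 36 = 280, so c = 28 px.
7-column span = 7·28 + 6·4 = 220 px.
Subtracting 7 gutters of 20 leaves 80 for 8 columns, so d = 10 px.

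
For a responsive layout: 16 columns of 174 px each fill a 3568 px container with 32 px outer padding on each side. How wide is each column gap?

Subtract both margins: 3568 − 2·32 = 3504 px.
16 columns take 16·174 = 2784 px; remaining 720 splits into 15 column gaps.
g = 720 / 15 = 48 px.

48 px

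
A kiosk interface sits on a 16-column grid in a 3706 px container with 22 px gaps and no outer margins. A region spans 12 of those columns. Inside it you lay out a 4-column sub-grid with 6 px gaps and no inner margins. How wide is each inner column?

689 px

Subtracting 15 gaps of 22 leaves 3376 for 16 columns, so c = 211 px.
12 columns plus 11 gaps: 2532 + 242 = 2774 px.
4 columns + 3 gaps: 4d + 3·6 = 2774.
4d = 2774 − 18 = 2756, so d = 689 px.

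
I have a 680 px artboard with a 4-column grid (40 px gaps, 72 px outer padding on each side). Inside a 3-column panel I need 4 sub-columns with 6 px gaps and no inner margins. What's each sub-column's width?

93.5 px

Inside the margins: 680 − 144 = 536 px.
536 − 3·40 = 416; ÷4 gives c = 104 px.
3 columns plus 2 gaps: 312 + 80 = 392 px.
Subtracting 3 gaps of 6 leaves 374 for 4 columns, so d = 93.5 px.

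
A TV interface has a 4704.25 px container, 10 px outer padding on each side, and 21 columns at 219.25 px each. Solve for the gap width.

Content width = 4704.25 − 2·10 = 4684.25 px.
21 columns take 21·219.25 = 4604.25 px; remaining 80 splits into 20 gaps.
g = 80 / 20 = 4 px.

4 px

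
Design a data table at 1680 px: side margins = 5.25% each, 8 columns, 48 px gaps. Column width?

145.95 px

Each margin = 5.25% of 1680 = 88.2 px; content = 1680 − 2·88.2 = 1503.6 px.
Subtracting 7 gaps of 48 leaves 1167.6 for 8 columns, so c = 145.95 px.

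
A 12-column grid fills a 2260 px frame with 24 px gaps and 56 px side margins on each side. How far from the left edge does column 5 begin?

Inside the margins: 2260 − 112 = 2148 px.
Subtracting 11 gaps of 24 leaves 1884 for 12 columns, so c = 157 px.
Before column 5: the margin + 4 columns + 4 gaps.
Offset = 56 + 4·(157 + 24) = 56 + 724 = 780 px.

780 px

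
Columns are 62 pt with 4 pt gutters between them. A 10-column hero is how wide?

Span of 10: 10·62 + 9·4 = 620 + 36 = 656 pt.

656 pt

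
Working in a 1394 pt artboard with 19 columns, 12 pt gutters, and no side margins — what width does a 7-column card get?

506 pt

1394 − 18·12 = 1178; ÷19 gives c = 62 pt.
7 columns plus 6 gutters: 434 + 72 = 506 pt.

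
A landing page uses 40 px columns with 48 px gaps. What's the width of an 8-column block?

8 columns plus 7 gaps: 320 + 336 = 656 px.

656 px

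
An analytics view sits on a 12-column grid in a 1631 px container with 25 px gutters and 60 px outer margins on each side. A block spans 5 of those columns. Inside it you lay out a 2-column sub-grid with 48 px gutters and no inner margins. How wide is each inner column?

Inside the margins: 1631 − 120 = 1511 px.
12 columns + 11 gutters: 12c + 11·25 = 1511.
12c = 1511 − 275 = 1236, so c = 103 px.
5-column span = 5·103 + 4·25 = 615 px.
615 − 1·48 = 567; ÷2 gives d = 283.5 px.

283.5 px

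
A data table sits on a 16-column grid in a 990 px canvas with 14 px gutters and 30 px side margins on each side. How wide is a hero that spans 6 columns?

340 px

Subtract both margins: 990 − 2·30 = 930 px.
16 columns + 15 gutters: 16c + 15·14 = 930.
16c = 930 − 210 = 720, so c = 45 px.
Span of 6: 6·45 + 5·14 = 270 + 70 = 340 px.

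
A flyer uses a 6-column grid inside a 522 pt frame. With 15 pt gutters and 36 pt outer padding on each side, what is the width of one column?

Inside the margins: 522 − 72 = 450 pt.
6 columns + 5 gutters: 6c + 5·15 = 450.
6c = 450 − 75 = 375, so c = 62.5 pt.

62.5 pt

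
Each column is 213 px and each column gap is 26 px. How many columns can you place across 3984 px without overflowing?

16 columns

16 columns: 16·213 + 15·26 = 3798 px ≤ 3984.
17 columns: 4037 px > 3984. So 16.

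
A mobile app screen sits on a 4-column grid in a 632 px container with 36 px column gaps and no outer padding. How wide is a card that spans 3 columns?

465 px

4 columns + 3 column gaps: 4c + 3·36 = 632.
4c = 632 − 108 = 524, so c = 131 px.
3 columns plus 2 column gaps: 393 + 72 = 465 px.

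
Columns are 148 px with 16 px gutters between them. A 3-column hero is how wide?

476 px

Span of 3: 3·148 + 2·16 = 444 + 32 = 476 px.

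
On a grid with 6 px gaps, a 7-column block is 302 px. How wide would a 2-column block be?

7c + 6·6 = 302 → 7c = 266 → c = 38 px.
2 columns plus 1 gap: 76 + 6 = 82 px.

82 px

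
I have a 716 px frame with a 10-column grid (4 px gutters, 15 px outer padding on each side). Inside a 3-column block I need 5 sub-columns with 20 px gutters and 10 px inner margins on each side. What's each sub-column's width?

20.6 px

Inside the margins: 716 − 30 = 686 px.
10 columns + 9 gutters: 10c + 9·4 = 686.
10c = 686 − 36 = 650, so c = 65 px.
3-column span = 3·65 + 2·4 = 203 px.
Inner content = 203 − 2·10 = 183 px.
5d + 4·20 = 183 → 5d = 103 → d = 20.6 px.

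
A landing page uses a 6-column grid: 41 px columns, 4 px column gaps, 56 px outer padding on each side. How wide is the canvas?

378 px

Canvas = 2·56 + 6·41 + 5·4 = 112 + 246 + 20 = 378 px.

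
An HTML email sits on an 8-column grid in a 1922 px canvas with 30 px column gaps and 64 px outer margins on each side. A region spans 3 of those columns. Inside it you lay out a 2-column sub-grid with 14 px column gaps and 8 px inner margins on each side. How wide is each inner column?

312 px

Subtract both margins: 1922 − 2·64 = 1794 px.
Subtracting 7 column gaps of 30 leaves 1584 for 8 columns, so c = 198 px.
3 columns plus 2 column gaps: 594 + 60 = 654 px.
Inner content = 654 − 2·8 = 638 px.
Subtracting 1 column gap of 14 leaves 624 for 2 columns, so d = 312 px.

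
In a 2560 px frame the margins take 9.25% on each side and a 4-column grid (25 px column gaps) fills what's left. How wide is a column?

Margins: 9.25% × 2560 = 236.8 px each, so content = 2560 − 473.6 = 2086.4 px.
4c + 3·25 = 2086.4 → 4c = 2011.4 → c = 502.85 px.

502.85 px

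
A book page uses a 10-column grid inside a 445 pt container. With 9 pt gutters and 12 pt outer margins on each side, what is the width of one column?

Subtract both margins: 445 − 2·12 = 421 pt.
10c + 9·9 = 421 → 10c = 340 → c = 34 pt.

34 pt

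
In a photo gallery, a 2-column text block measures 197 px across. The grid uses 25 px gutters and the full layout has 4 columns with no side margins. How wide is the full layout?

419 px

Subtracting 1 gutter of 25 leaves 172 for 2 columns, so c = 86 px.
Layout = 4·86 + 3·25 = 344 + 75 = 419 px.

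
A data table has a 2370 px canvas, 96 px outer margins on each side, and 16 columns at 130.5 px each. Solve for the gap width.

6 px

Subtract both margins: 2370 − 2·96 = 2178 px.
16·130.5 + 15g = 2178 → 15g = 90 → g = 6 px.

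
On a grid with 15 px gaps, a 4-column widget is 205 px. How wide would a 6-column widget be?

4 columns + 3 gaps: 4c + 3·15 = 205.
4c = 205 − 45 = 160, so c = 40 px.
Span of 6: 6·40 + 5·15 = 240 + 75 = 315 px.

315 px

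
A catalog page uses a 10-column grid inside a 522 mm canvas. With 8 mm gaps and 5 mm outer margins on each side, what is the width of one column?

Content width = 522 − 2·5 = 512 mm.
10 columns + 9 gaps: 10c + 9·8 = 512.
10c = 512 − 72 = 440, so c = 44 mm.

44 mm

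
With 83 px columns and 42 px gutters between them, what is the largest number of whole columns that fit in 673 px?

5 columns

5 columns: 5·83 + 4·42 = 583 px ≤ 673.
6 columns: 708 px > 673. So 5.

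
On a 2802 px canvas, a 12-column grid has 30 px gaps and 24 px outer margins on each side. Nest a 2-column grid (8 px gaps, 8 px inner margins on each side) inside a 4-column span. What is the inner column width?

437 px

Outer content = 2802 − 2·24 = 2754 px.
Subtracting 11 gaps of 30 leaves 2424 for 12 columns, so c = 202 px.
Span of 4: 4·202 + 3·30 = 808 + 90 = 898 px.
Inner content = 898 − 2·8 = 882 px.
2 columns + 1 gap: 2d + 1·8 = 882.
2d = 882 − 8 = 874, so d = 437 px.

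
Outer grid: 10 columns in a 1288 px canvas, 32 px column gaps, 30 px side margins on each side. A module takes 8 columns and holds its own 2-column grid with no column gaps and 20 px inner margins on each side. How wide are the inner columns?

Subtract both margins: 1288 − 2·30 = 1228 px.
Subtracting 9 column gaps of 32 leaves 940 for 10 columns, so c = 94 px.
8 columns plus 7 column gaps: 752 + 224 = 976 px.
Inner content = 976 − 2·20 = 936 px.
2d = 936 → d = 468 px.

468 px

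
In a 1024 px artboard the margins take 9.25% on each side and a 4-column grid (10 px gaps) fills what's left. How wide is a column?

201.14 px

Each margin = 9.25% of 1024 = 94.72 px; content = 1024 − 2·94.72 = 834.56 px.
4 columns + 3 gaps: 4c + 3·10 = 834.56.
4c = 834.56 − 30 = 804.56, so c = 201.14 px.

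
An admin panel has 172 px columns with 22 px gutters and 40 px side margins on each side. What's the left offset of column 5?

Before column 5: the margin + 4 columns + 4 gutters.
Offset = 40 + 4·(172 + 22) = 40 + 776 = 816 px.

816 px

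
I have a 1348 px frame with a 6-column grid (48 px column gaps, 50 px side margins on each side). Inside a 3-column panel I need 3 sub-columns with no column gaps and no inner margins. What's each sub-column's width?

Outer content = 1348 − 2·50 = 1248 px.
1248 − 5·48 = 1008; ÷6 gives c = 168 px.
3 columns plus 2 column gaps: 504 + 96 = 600 px.
3d = 600 → d = 200 px.

200 px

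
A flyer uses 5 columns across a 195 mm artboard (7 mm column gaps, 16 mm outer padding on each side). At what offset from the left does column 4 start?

118 mm

Inside the margins: 195 − 32 = 163 mm.
Subtracting 4 column gaps of 7 leaves 135 for 5 columns, so c = 27 mm.
Column 4 starts at margin + 3·(column + gutter) = 16 + 3·34 = 118 mm.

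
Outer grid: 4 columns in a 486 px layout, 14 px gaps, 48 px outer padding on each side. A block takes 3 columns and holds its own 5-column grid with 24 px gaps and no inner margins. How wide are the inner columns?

Subtract both margins: 486 − 2·48 = 390 px.
390 − 3·14 = 348; ÷4 gives c = 87 px.
Span of 3: 3·87 + 2·14 = 261 + 28 = 289 px.
5 columns + 4 gaps: 5d + 4·24 = 289.
5d = 289 − 96 = 193, so d = 38.6 px.

38.6 px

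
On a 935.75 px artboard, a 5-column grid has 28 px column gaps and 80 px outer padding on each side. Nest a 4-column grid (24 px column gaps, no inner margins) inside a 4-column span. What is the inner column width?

Take off 160 px of margins, leaving 775.75 px.
775.75 − 4·28 = 663.75; ÷5 gives c = 132.75 px.
4 columns plus 3 column gaps: 531 + 84 = 615 px.
Subtracting 3 column gaps of 24 leaves 543 for 4 columns, so d = 135.75 px.

135.75 px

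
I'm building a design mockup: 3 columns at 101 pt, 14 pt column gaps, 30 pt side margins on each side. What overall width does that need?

Total width: 2·30 + 3·101 + 2·14 = 391 pt.

391 pt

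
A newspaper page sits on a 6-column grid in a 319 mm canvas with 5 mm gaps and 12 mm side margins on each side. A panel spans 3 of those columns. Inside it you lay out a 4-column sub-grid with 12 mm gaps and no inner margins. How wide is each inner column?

27.25 mm

Take off 24 mm of margins, leaving 295 mm.
295 − 5·5 = 270; ÷6 gives c = 45 mm.
3-column span = 3·45 + 2·5 = 145 mm.
145 − 3·12 = 109; ÷4 gives d = 27.25 mm.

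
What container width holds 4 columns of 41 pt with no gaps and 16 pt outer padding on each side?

Container = 2·16 + 4·41 = 32 + 164 = 196 pt.

196 pt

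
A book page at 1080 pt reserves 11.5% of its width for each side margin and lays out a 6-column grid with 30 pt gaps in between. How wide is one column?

Each margin = 11.5% of 1080 = 124.2 pt; content = 1080 − 2·124.2 = 831.6 pt.
6c + 5·30 = 831.6 → 6c = 681.6 → c = 113.6 pt.

113.6 pt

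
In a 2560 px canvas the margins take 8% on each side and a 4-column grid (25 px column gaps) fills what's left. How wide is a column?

2560 × (1 − 2·8%) = 2560 × 84% = 2150.4 px for the columns.
4 columns + 3 column gaps: 4c + 3·25 = 2150.4.
4c = 2150.4 − 75 = 2075.4, so c = 518.85 px.

518.85 px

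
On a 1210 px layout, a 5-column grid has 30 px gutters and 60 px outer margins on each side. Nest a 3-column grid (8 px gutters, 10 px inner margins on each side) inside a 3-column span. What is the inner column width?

Outer content = 1210 − 2·60 = 1090 px.
Subtracting 4 gutters of 30 leaves 970 for 5 columns, so c = 194 px.
3 columns plus 2 gutters: 582 + 60 = 642 px.
Inner content = 642 − 2·10 = 622 px.
3d + 2·8 = 622 → 3d = 606 → d = 202 px.

202 px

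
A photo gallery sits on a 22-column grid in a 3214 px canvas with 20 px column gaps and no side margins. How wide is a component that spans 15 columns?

2185 px

3214 − 21·20 = 2794; ÷22 gives c = 127 px.
15 columns plus 14 column gaps: 1905 + 280 = 2185 px.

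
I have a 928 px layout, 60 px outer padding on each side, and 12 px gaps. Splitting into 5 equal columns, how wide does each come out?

152 px

Inside the margins: 928 − 120 = 808 px.
5c + 4·12 = 808 → 5c = 760 → c = 152 px.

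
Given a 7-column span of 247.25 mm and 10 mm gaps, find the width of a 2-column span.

63.5 mm

247.25 − 6·10 = 187.25; ÷7 gives c = 26.75 mm.
2-column span = 2·26.75 + 1·10 = 63.5 mm.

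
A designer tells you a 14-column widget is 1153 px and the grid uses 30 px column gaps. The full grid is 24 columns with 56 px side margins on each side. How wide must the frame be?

2110 px

14 columns + 13 column gaps: 14c + 13·30 = 1153.
14c = 1153 − 390 = 763, so c = 54.5 px.
Adding margins, columns and gutters: 112 + 1308 + 690 = 2110 px.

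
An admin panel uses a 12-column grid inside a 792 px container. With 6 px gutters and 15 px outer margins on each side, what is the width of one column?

Take off 30 px of margins, leaving 762 px.
12 columns + 11 gutters: 12c + 11·6 = 762.
12c = 762 − 66 = 696, so c = 58 px.

58 px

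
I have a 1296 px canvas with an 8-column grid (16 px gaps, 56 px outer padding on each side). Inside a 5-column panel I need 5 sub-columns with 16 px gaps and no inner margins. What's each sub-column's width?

Subtract both margins: 1296 − 2·56 = 1184 px.
Subtracting 7 gaps of 16 leaves 1072 for 8 columns, so c = 134 px.
5-column span = 5·134 + 4·16 = 734 px.
Subtracting 4 gaps of 16 leaves 670 for 5 columns, so d = 134 px.

134 px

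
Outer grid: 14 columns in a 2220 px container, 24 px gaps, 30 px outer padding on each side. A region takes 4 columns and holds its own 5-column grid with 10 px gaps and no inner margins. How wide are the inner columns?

Outer content = 2220 − 2·30 = 2160 px.
14 columns + 13 gaps: 14c + 13·24 = 2160.
14c = 2160 − 312 = 1848, so c = 132 px.
4-column span = 4·132 + 3·24 = 600 px.
600 − 4·10 = 560; ÷5 gives d = 112 px.

112 px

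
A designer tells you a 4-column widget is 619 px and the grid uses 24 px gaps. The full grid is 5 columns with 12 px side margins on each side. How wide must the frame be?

4 columns + 3 gaps: 4c + 3·24 = 619.
4c = 619 − 72 = 547, so c = 136.75 px.
Adding margins, columns and gutters: 24 + 683.75 + 96 = 803.75 px.

803.75 px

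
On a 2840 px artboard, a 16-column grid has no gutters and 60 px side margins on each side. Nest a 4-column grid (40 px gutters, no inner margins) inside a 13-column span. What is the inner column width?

522.5 px

Outer content = 2840 − 2·60 = 2720 px.
With no gutters, each column is 2720/16 = 170 px.
With no gutters, 13 columns span 13·170 = 2210 px.
2210 − 3·40 = 2090; ÷4 gives d = 522.5 px.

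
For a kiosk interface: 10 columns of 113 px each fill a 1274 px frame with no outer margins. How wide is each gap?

10·113 + 9g = 1274 → 9g = 144 → g = 16 px.

16 px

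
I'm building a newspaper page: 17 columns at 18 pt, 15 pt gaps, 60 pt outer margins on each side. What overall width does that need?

Adding margins, columns and gutters: 120 + 306 + 240 = 666 pt.

666 pt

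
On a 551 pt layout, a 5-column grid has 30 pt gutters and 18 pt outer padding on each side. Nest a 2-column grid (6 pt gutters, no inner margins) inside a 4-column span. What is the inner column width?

Take off 36 pt of margins, leaving 515 pt.
Subtracting 4 gutters of 30 leaves 395 for 5 columns, so c = 79 pt.
Span of 4: 4·79 + 3·30 = 316 + 90 = 406 pt.
2d + 1·6 = 406 → 2d = 400 → d = 200 pt.

200 pt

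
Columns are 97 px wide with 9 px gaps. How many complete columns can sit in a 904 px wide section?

8 columns: 8·97 + 7·9 = 839 px ≤ 904.
9 columns: 945 px > 904. So 8.

8 columns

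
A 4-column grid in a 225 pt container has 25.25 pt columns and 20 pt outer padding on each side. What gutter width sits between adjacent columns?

28 pt

Content width = 225 − 2·20 = 185 pt.
Columns use 101 pt, leaving 84 pt across 3 gutters = 28 pt each.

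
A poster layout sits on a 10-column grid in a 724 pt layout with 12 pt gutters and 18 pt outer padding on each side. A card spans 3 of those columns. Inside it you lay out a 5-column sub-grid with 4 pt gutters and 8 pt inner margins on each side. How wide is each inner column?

33.2 pt

Subtract both margins: 724 − 2·18 = 688 pt.
10 columns + 9 gutters: 10c + 9·12 = 688.
10c = 688 − 108 = 580, so c = 58 pt.
3-column span = 3·58 + 2·12 = 198 pt.
Inner content = 198 − 2·8 = 182 pt.
182 − 4·4 = 166; ÷5 gives d = 33.2 pt.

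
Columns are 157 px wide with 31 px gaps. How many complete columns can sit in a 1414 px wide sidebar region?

7 columns

k columns need k·157 + (k−1)·31 = k·188 − 31.
k·188 − 31 ≤ 1414 → k ≤ 1445 / 188 ≈ 7.69, so k = 7.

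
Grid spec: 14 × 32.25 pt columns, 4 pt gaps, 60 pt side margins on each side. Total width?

Adding margins, columns and gutters: 120 + 451.5 + 52 = 623.5 pt.

623.5 pt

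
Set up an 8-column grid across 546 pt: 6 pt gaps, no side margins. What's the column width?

63 pt

8c + 7·6 = 546 → 8c = 504 → c = 63 pt.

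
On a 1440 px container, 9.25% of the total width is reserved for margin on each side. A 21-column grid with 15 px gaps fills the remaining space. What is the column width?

Margins: 9.25% × 1440 = 133.2 px each, so content = 1440 − 266.4 = 1173.6 px.
1173.6 − 20·15 = 873.6; ÷21 gives c = 41.6 px.

41.6 px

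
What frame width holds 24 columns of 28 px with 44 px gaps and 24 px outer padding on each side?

Frame = 2·24 + 24·28 + 23·44 = 48 + 672 + 1012 = 1732 px.

1732 px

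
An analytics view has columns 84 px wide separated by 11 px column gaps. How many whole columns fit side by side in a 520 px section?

5 columns

Each extra column adds 84 + 11 = 95 px.
(520 + 11) / 95 = 5.59, so 5 columns fit.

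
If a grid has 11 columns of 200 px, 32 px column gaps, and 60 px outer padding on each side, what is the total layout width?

2640 px

Total width: 2·60 + 11·200 + 10·32 = 2640 px.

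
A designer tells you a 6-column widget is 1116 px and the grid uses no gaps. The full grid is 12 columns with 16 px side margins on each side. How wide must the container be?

With no gaps, each column is 1116/6 = 186 px.
Total width: 2·16 + 12·186 = 2264 px.

2264 px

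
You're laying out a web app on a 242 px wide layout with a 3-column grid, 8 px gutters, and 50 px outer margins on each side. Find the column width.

Content width = 242 − 2·50 = 142 px.
142 − 2·8 = 126; ÷3 gives c = 42 px.

42 px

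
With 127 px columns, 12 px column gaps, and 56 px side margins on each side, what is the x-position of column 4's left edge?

473 px

Column 4 starts at margin + 3·(column + gutter) = 56 + 3·139 = 473 px.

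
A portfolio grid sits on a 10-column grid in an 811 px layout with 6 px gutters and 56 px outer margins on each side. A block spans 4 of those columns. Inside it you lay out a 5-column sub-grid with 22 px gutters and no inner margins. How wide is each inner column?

Outer content = 811 − 2·56 = 699 px.
699 − 9·6 = 645; ÷10 gives c = 64.5 px.
4 columns plus 3 gutters: 258 + 18 = 276 px.
5d + 4·22 = 276 → 5d = 188 → d = 37.6 px.

37.6 px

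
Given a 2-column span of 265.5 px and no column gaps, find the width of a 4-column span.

2c = 265.5 → c = 132.75 px.
With no column gaps, 4 columns span 4·132.75 = 531 px.

531 px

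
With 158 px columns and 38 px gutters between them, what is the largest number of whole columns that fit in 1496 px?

7 columns

k columns need k·158 + (k−1)·38 = k·196 − 38.
k·196 − 38 ≤ 1496 → k ≤ 1534 / 196 ≈ 7.83, so k = 7.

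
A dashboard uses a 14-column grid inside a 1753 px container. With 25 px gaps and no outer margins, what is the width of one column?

Subtracting 13 gaps of 25 leaves 1428 for 14 columns, so c = 102 px.

102 px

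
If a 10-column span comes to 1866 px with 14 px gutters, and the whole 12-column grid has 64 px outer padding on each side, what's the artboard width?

2370 px

10 columns + 9 gutters: 10c + 9·14 = 1866.
10c = 1866 − 126 = 1740, so c = 174 px.
Total width: 2·64 + 12·174 + 11·14 = 2370 px.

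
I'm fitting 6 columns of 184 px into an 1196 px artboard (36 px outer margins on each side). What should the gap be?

Content width = 1196 − 2·36 = 1124 px.
6 columns take 6·184 = 1104 px; remaining 20 splits into 5 gaps.
g = 20 / 5 = 4 px.

4 px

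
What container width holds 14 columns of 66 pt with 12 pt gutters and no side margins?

Summing: 924 + 156 = 1080 pt.

1080 pt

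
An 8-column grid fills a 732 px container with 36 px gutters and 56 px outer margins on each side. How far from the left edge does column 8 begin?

Take off 112 px of margins, leaving 620 px.
8 columns + 7 gutters: 8c + 7·36 = 620.
8c = 620 − 252 = 368, so c = 46 px.
Column 8 starts at margin + 7·(column + gutter) = 56 + 7·82 = 630 px.

630 px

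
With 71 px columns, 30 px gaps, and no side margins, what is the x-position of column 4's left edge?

No margin, so column 4 starts at 3·(column + gutter) = 3·101 = 303 px.

303 px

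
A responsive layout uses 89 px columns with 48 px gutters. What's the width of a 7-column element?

911 px

7 columns plus 6 gutters: 623 + 288 = 911 px.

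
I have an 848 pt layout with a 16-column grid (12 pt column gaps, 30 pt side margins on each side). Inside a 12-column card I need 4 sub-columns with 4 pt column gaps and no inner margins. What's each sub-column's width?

144 pt

Subtract both margins: 848 − 2·30 = 788 pt.
16 columns + 15 column gaps: 16c + 15·12 = 788.
16c = 788 − 180 = 608, so c = 38 pt.
12-column span = 12·38 + 11·12 = 588 pt.
4 columns + 3 column gaps: 4d + 3·4 = 588.
4d = 588 − 12 = 576, so d = 144 pt.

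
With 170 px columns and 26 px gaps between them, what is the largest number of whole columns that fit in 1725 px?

Each extra column adds 170 + 26 = 196 px.
(1725 + 26) / 196 = 8.93, so 8 columns fit.

8 columns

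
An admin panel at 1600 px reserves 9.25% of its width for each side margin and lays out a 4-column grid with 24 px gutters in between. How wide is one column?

308 px

Margins: 9.25% × 1600 = 148 px each, so content = 1600 − 296 = 1304 px.
1304 − 3·24 = 1232; ÷4 gives c = 308 px.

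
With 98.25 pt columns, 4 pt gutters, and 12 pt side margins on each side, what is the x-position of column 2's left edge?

Column 2 starts at margin + 1·(column + gutter) = 12 + 1·102.25 = 114.25 pt.

114.25 pt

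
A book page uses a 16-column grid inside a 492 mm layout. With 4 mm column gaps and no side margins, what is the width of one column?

27 mm

492 − 15·4 = 432; ÷16 gives c = 27 mm.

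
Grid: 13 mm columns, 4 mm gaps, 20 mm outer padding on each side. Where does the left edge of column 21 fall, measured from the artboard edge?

360 mm

Each column+gutter stride is 17 mm; 20 of them past the 20 mm margin is 20 + 340 = 360 mm.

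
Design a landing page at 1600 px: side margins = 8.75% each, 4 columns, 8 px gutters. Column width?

324 px

1600 × (1 − 2·8.75%) = 1600 × 82.5% = 1320 px for the columns.
1320 − 3·8 = 1296; ÷4 gives c = 324 px.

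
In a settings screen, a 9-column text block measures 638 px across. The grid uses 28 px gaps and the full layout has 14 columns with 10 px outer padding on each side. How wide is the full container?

1028 px

9 columns + 8 gaps: 9c + 8·28 = 638.
9c = 638 − 224 = 414, so c = 46 px.
Container = 2·10 + 14·46 + 13·28 = 20 + 644 + 364 = 1028 px.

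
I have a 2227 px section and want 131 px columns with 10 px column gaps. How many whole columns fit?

15 columns

15 columns: 15·131 + 14·10 = 2105 px ≤ 2227.
16 columns: 2246 px > 2227. So 15.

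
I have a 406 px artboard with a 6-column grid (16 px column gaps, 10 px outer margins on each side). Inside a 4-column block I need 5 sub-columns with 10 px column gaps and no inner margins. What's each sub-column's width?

42.4 px

Inside the margins: 406 − 20 = 386 px.
6 columns + 5 column gaps: 6c + 5·16 = 386.
6c = 386 − 80 = 306, so c = 51 px.
Span of 4: 4·51 + 3·16 = 204 + 48 = 252 px.
Subtracting 4 column gaps of 10 leaves 212 for 5 columns, so d = 42.4 px.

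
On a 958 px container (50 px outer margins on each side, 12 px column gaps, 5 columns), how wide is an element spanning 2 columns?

336 px

Take off 100 px of margins, leaving 858 px.
5c + 4·12 = 858 → 5c = 810 → c = 162 px.
2 columns plus 1 column gap: 324 + 12 = 336 px.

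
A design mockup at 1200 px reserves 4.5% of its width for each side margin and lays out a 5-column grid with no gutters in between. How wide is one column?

1200 × (1 − 2·4.5%) = 1200 × 91% = 1092 px for the columns.
With no gutters, each column is 1092/5 = 218.4 px.

218.4 px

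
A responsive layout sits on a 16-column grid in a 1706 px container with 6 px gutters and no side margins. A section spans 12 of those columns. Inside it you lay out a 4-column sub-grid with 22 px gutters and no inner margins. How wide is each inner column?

303 px

1706 − 15·6 = 1616; ÷16 gives c = 101 px.
Span of 12: 12·101 + 11·6 = 1212 + 66 = 1278 px.
4 columns + 3 gutters: 4d + 3·22 = 1278.
4d = 1278 − 66 = 1212, so d = 303 px.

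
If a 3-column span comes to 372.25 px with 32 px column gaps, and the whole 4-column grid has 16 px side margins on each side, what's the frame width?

372.25 − 2·32 = 308.25; ÷3 gives c = 102.75 px.
Adding margins, columns and gutters: 32 + 411 + 96 = 539 px.

539 px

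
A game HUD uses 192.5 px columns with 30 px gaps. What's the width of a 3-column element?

637.5 px

3-column span = 3·192.5 + 2·30 = 637.5 px.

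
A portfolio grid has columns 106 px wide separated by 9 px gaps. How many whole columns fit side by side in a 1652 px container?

Each extra column adds 106 + 9 = 115 px.
(1652 + 9) / 115 = 14.44, so 14 columns fit.

14 columns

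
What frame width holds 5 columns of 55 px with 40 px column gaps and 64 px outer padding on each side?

Frame = 2·64 + 5·55 + 4·40 = 128 + 275 + 160 = 563 px.

563 px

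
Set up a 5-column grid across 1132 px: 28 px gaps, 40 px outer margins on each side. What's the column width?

Inside the margins: 1132 − 80 = 1052 px.
5 columns + 4 gaps: 5c + 4·28 = 1052.
5c = 1052 − 112 = 940, so c = 188 px.

188 px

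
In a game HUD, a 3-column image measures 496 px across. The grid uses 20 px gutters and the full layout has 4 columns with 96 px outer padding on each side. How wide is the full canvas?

Subtracting 2 gutters of 20 leaves 456 for 3 columns, so c = 152 px.
Adding margins, columns and gutters: 192 + 608 + 60 = 860 px.

860 px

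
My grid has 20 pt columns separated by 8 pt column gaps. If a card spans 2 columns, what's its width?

2-column span = 2·20 + 1·8 = 48 pt.

48 pt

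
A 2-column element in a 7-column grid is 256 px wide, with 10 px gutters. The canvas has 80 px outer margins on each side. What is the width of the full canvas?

256 − 1·10 = 246; ÷2 gives c = 123 px.
Total width: 2·80 + 7·123 + 6·10 = 1081 px.

1081 px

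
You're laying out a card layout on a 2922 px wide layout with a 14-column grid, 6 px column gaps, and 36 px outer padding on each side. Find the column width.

198 px

Inside the margins: 2922 − 72 = 2850 px.
2850 − 13·6 = 2772; ÷14 gives c = 198 px.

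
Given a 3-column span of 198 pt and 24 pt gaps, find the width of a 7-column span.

198 − 2·24 = 150; ÷3 gives c = 50 pt.
7 columns plus 6 gaps: 350 + 144 = 494 pt.

494 pt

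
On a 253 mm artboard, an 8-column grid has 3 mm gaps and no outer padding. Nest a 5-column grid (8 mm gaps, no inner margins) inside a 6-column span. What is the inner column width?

31.4 mm

8c + 7·3 = 253 → 8c = 232 → c = 29 mm.
Span of 6: 6·29 + 5·3 = 174 + 15 = 189 mm.
Subtracting 4 gaps of 8 leaves 157 for 5 columns, so d = 31.4 mm.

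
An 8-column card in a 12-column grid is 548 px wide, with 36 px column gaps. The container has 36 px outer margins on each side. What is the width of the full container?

912 px

8 columns + 7 column gaps: 8c + 7·36 = 548.
8c = 548 − 252 = 296, so c = 37 px.
Adding margins, columns and gutters: 72 + 444 + 396 = 912 px.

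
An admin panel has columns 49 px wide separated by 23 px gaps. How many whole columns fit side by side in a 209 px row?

3 columns

3 columns: 3·49 + 2·23 = 193 px ≤ 209.
4 columns: 265 px > 209. So 3.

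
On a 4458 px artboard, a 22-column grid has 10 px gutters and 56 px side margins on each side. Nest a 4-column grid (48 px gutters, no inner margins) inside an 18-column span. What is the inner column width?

Inside the margins: 4458 − 112 = 4346 px.
22c + 21·10 = 4346 → 22c = 4136 → c = 188 px.
18-column span = 18·188 + 17·10 = 3554 px.
4d + 3·48 = 3554 → 4d = 3410 → d = 852.5 px.

852.5 px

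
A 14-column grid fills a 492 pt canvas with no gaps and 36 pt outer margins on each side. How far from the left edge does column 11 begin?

336 pt

Inside the margins: 492 − 72 = 420 pt.
With no gaps, each column is 420/14 = 30 pt.
Before column 11: the margin + 10 columns + 10 gaps.
Offset = 36 + 10·(30 + 0) = 36 + 300 = 336 pt.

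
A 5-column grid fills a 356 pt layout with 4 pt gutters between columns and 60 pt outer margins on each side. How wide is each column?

44 pt

Subtract both margins: 356 − 2·60 = 236 pt.
236 − 4·4 = 220; ÷5 gives c = 44 pt.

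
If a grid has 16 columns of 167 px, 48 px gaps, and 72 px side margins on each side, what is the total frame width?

Frame = 2·72 + 16·167 + 15·48 = 144 + 2672 + 720 = 3536 px.

3536 px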